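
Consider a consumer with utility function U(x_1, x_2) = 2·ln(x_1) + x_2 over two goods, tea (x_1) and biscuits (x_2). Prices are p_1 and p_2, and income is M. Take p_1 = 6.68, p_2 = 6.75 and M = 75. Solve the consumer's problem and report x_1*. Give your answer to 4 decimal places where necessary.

So x_1*(p_1,p_2) = 2·p_2/p_1, independent of income; and x_2* = (M − 2·p_2)/p_2.
At the given prices: x_1* = 2·6.75/6.68 = 2.021.

x_1* = 2.021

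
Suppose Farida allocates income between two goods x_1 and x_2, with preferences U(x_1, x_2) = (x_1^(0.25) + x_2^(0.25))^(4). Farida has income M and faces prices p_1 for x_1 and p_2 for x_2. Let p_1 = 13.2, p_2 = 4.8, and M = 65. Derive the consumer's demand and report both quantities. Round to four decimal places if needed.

Substitute x_2 = (x_2/x_1)·x_1 into the budget: x_1* = M/(p_1 + p_2·(x_2/x_1)).
Numerically x_2/x_1 = 3.852804, so x_1* = 65/(13.2 + 4.8·3.852804) = 2.0509 and x_2* = 3.852804·2.0509 = 7.9017.

x_1* = 2.0509, x_2* = 7.9017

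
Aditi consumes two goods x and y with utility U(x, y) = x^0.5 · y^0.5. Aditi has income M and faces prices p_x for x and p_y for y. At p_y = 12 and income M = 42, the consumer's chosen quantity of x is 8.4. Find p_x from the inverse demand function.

MU_x/MU_y = (0.5·y)/(0.5·x); tangency sets this equal to p_x/p_y.
So 0.5·p_y·y = 0.5·p_x·x; combined with the budget, a share 0.5 of income goes to x.
Demand: x*(p_x,p_y,M) = 0.5·M/p_x and y* = 0.5·M/p_y.
Set x* = 8.4 in the demand function and solve for p_x: p_x = 2.5.

p_x = 2.5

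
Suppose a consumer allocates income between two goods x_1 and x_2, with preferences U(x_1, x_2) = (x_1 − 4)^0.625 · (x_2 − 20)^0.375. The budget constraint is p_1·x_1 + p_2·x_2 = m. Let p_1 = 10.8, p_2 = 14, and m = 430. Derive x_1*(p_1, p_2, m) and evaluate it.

Substituting into the budget: x_1* = 4 + 0.625·(m − 4·p_1 − 20·p_2)/p_1, and x_2* = 20 + 0.375·(…)/p_2.
Discretionary income = 430 − 4·10.8 − 20·14 = 106.8; x_1* = 4 + 0.625·106.8/10.8 = 10.1806.

x_1* = 10.1806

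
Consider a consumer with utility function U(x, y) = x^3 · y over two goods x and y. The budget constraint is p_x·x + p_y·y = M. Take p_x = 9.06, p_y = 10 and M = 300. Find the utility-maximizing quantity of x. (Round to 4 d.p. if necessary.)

MU_x/MU_y = (3·y)/(x); tangency sets this equal to p_x/p_y.
So 3·p_y·y = p_x·x; combined with the budget, a share 0.75 of income goes to x.
Demand: x*(p_x,p_y,M) = 0.75·M/p_x and y* = 0.25·M/p_y.
At p_x=9.06, p_y=10, M=300: x* = 0.75·300/9.06 = 24.8344.

x* = 24.8344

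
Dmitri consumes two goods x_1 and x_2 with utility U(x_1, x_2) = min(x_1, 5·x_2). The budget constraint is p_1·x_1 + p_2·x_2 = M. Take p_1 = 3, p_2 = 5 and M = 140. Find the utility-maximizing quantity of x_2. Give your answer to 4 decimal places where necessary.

Leontief preferences: the optimum is at the kink where x_1/5 = x_2/1, i.e. x_2 = (1/5)·x_1.
Budget: p_1·x_1 + p_2·(1/5)·x_1 = M, so (5·p_1 + p_2)·x_1 = 5·M.
Demand: x_1*(p_1,p_2,M) = 5·M/(5·p_1 + p_2), x_2* = M/(5·p_1 + p_2).
Here 5·3 + 5 = 20, giving x_2* = 7.

x_2* = 7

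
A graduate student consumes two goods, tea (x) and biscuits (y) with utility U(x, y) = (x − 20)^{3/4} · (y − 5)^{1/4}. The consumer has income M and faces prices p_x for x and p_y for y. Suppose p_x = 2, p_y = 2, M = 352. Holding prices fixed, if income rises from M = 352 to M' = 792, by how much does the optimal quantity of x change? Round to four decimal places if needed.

Δx* = 165

Let x' = x−20, y' = y−5. MRS = 3·y'/x' = p_x/p_y.
After buying the subsistence bundle (20, 5), a share 0.75 of the remaining income goes to x: x* = 20 + 0.75·(M − 20p_x − 5p_y)/p_x.
Discretionary income = 352 − 20·2 − 5·2 = 302; x* = 20 + 0.75·302/2 = 133.25.
At M' = 792: x* = 298.25. Change: 298.25 − 133.25 = 165.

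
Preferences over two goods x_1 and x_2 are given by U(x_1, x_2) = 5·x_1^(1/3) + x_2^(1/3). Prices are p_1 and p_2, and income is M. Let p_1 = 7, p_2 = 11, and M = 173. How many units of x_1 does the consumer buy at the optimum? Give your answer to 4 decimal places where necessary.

MU_x_1 ∝ 5·x_1^(-2/3), MU_x_2 ∝ x_2^(-2/3), so MRS = 5·(x_2/x_1)^(2/3) = p_1/p_2.
Solve for the ratio: x_2/x_1 = [(1/5)·p_1/p_2]^(1.5).
Substitute x_2 = (x_2/x_1)·x_1 into the budget: x_1* = M/(p_1 + p_2·(x_2/x_1)).
Numerically x_2/x_1 = 0.045405, so x_1* = 173/(7 + 11·0.045405) = 23.0683.

x_1* = 23.0683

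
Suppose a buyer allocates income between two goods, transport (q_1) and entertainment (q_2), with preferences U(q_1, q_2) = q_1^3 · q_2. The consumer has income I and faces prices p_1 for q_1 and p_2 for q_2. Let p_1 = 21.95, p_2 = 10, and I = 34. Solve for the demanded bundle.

MU_q_1/MU_q_2 = (3·q_2)/(q_1); tangency sets this equal to p_1/p_2.
So 3·p_2·q_2 = p_1·q_1; combined with the budget, a share 0.75 of income goes to q_1.
Demand: q_1*(p_1,p_2,I) = 0.75·I/p_1 and q_2* = 0.25·I/p_2.
At p_1=21.95, p_2=10, I=34: q_1* = 0.75·34/21.95 = 1.1617, q_2* = 0.85.

q_1* = 1.1617, q_2* = 0.85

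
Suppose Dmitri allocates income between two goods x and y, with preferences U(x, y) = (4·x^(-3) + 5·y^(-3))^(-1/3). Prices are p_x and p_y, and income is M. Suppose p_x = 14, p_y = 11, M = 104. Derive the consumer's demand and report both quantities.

x* = 3.9463, y* = 4.432

MRS = MU_x/MU_y = (4/5)·(y/x)^(4). Set equal to p_x/p_y.
Hence y/x = ((5/4)·p_x/p_y)^(1/(4)), i.e. raised to the 0.25 power.
With the ratio pinned down, the budget gives x* = M/(p_x + p_y·(y/x)) and y* = (y/x)·x*.
Numerically y/x = 1.123082, so x* = 104/(14 + 11·1.123082) = 3.9463 and y* = 1.123082·3.9463 = 4.432.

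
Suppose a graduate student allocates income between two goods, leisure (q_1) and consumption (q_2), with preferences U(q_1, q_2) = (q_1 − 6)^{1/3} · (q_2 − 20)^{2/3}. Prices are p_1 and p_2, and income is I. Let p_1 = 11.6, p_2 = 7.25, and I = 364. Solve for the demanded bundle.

q_1* = 10.2931, q_2* = 33.7379

This is Cobb-Douglas in (q_1−6, q_2−20): tangency gives 1/3·p_2·(q_2−20) = 2/3·p_1·(q_1−6).
After buying the subsistence bundle (6, 20), a share 1/3 of the remaining income goes to q_1: q_1* = 6 + 1/3·(I − 6p_1 − 20p_2)/p_1.
Discretionary income = 364 − 6·11.6 − 20·7.25 = 149.4; q_1* = 6 + 1/3·149.4/11.6 = 10.2931; q_2* = 20 + 2/3·149.4/7.25 = 33.7379.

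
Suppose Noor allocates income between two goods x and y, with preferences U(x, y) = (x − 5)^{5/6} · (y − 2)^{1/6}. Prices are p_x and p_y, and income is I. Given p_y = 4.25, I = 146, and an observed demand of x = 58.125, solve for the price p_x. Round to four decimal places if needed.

p_x = 2

This is Cobb-Douglas in (x−5, y−2): tangency gives 5/6·p_y·(y−2) = 1/6·p_x·(x−5).
Substituting into the budget: x* = 5 + 5/6·(I − 5·p_x − 2·p_y)/p_x, and y* = 2 + 1/6·(…)/p_y.
Set x* = 58.125 in the demand function and solve for p_x: p_x = 2.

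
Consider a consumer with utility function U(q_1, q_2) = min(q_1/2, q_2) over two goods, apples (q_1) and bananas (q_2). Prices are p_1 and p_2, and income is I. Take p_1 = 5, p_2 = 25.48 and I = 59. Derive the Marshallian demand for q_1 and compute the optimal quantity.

Leontief preferences: the optimum is at the kink where q_1/2 = q_2/1, i.e. q_2 = (1/2)·q_1.
Budget: p_1·q_1 + p_2·(1/2)·q_1 = I, so (2·p_1 + p_2)·q_1 = 2·I.
Demand: q_1*(p_1,p_2,I) = 2·I/(2·p_1 + p_2), q_2* = I/(2·p_1 + p_2).
Here 2·5 + 25.48 = 35.48, giving q_1* = 3.3258.

q_1* = 3.3258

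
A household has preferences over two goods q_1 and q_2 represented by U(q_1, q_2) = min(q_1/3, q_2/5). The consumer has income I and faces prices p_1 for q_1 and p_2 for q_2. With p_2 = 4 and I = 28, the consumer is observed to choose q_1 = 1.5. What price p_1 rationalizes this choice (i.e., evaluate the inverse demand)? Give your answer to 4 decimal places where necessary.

With perfect complements, no substitution: consume in ratio q_1:q_2 = 3:5.
Budget: p_1·q_1 + p_2·(5/3)·q_1 = I, so (3·p_1 + 5·p_2)·q_1 = 3·I.
Demand: q_1*(p_1,p_2,I) = 3·I/(3·p_1 + 5·p_2), q_2* = 5·I/(3·p_1 + 5·p_2).
Set q_1* = 1.5 in the demand function and solve for p_1: p_1 = 12.

p_1 = 12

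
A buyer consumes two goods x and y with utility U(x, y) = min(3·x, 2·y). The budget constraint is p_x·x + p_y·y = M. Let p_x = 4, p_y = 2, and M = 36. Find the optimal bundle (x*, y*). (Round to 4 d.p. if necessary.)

x* = 5.1429, y* = 7.7143

With perfect complements, no substitution: consume in ratio x:y = 2:3.
Budget: p_x·x + p_y·(3/2)·x = M, so (2·p_x + 3·p_y)·x = 2·M.
Demand: x*(p_x,p_y,M) = 2·M/(2·p_x + 3·p_y), y* = 3·M/(2·p_x + 3·p_y).
Here 2·4 + 3·2 = 14, giving x* = 5.1429 and y* = 7.7143.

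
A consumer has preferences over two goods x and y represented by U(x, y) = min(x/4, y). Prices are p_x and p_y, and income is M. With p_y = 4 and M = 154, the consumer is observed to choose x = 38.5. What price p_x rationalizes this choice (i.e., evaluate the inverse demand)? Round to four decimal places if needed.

p_x = 3

With perfect complements, no substitution: consume in ratio x:y = 4:1.
Budget: p_x·x + p_y·(1/4)·x = M, so (4·p_x + p_y)·x = 4·M.
Demand: x*(p_x,p_y,M) = 4·M/(4·p_x + p_y), y* = M/(4·p_x + p_y).
Set x* = 38.5 in the demand function and solve for p_x: p_x = 3.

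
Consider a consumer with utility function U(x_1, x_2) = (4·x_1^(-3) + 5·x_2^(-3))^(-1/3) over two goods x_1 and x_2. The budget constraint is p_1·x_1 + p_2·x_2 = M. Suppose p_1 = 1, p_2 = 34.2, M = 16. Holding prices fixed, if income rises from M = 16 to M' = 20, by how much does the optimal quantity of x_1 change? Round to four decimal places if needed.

From the CES first-order condition, (4/5)·(x_2/x_1)^(4) = p_1/p_2.
Hence x_2/x_1 = ((5/4)·p_1/p_2)^(1/(4)), i.e. raised to the 0.25 power.
With the ratio pinned down, the budget gives x_1* = M/(p_1 + p_2·(x_2/x_1)) and x_2* = (x_2/x_1)·x_1*.
Numerically x_2/x_1 = 0.437241, so x_1* = 16/(1 + 34.2·0.437241) = 1.0029.
At M' = 20: x_1* = 1.2536. Change: 1.2536 − 1.0029 = 0.2507.

Δx_1* = 0.2507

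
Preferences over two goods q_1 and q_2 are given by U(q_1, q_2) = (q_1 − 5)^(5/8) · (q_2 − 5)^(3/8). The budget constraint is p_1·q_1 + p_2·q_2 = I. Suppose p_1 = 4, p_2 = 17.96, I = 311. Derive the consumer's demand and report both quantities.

Let q_1' = q_1−5, q_2' = q_2−5. MRS = (5/3)·q_2'/q_1' = p_1/p_2.
After buying the subsistence bundle (5, 5), a share 0.625 of the remaining income goes to q_1: q_1* = 5 + 0.625·(I − 5p_1 − 5p_2)/p_1.
Discretionary income = 311 − 5·4 − 5·17.96 = 201.2; q_1* = 5 + 0.625·201.2/4 = 36.4375; q_2* = 5 + 0.375·201.2/17.96 = 9.201.

q_1* = 36.4375, q_2* = 9.201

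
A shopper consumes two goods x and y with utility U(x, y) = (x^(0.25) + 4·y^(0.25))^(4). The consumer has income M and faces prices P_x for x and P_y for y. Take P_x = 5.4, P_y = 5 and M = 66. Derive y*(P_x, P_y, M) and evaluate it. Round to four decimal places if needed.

y* = 11.4434

Numerically y/x = 7.03577, so x* = 66/(5.4 + 5·7.03577) = 1.6265 and y* = 7.03577·1.6265 = 11.4434.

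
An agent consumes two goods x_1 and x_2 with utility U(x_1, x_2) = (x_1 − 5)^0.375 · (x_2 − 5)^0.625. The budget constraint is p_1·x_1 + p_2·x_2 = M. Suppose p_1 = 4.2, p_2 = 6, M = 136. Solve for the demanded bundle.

x_1* = 12.5893, x_2* = 13.8542

Substituting into the budget: x_1* = 5 + 0.375·(M − 5·p_1 − 5·p_2)/p_1, and x_2* = 5 + 0.625·(…)/p_2.
Discretionary income = 136 − 5·4.2 − 5·6 = 85; x_1* = 5 + 0.375·85/4.2 = 12.5893; x_2* = 5 + 0.625·85/6 = 13.8542.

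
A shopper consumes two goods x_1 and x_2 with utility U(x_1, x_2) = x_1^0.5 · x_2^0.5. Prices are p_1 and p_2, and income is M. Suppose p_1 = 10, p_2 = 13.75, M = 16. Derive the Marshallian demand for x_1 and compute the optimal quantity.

MU_x_1/MU_x_2 = (0.5·x_2)/(0.5·x_1); tangency sets this equal to p_1/p_2.
So 0.5·p_2·x_2 = 0.5·p_1·x_1; combined with the budget, a share 0.5 of income goes to x_1.
Demand: x_1*(p_1,p_2,M) = 0.5·M/p_1 and x_2* = 0.5·M/p_2.
At p_1=10, p_2=13.75, M=16: x_1* = 0.5·16/10 = 0.8.

x_1* = 0.8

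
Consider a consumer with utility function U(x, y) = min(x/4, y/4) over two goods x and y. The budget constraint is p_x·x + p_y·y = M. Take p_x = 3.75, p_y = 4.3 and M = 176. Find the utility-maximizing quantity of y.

With perfect complements, no substitution: consume in ratio x:y = 4:4.
Budget: p_x·x + p_y·x = M, so (4·p_x + 4·p_y)·x = 4·M.
Demand: x*(p_x,p_y,M) = 4·M/(4·p_x + 4·p_y), y* = 4·M/(4·p_x + 4·p_y).
Here 4·3.75 + 4·4.3 = 32.2, giving y* = 21.8634.

y* = 21.8634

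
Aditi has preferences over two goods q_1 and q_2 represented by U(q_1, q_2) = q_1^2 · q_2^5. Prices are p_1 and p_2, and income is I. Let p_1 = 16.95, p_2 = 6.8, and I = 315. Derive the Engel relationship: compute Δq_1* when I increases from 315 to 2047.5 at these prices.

The MRS is (2/5)·q_2/q_1. Set MRS = p_1/p_2.
So 2·p_2·q_2 = 5·p_1·q_1; combined with the budget, a share 2/7 of income goes to q_1.
Demand: q_1*(p_1,p_2,I) = 2/7·I/p_1 and q_2* = 5/7·I/p_2.
At p_1=16.95, p_2=6.8, I=315: q_1* = 2/7·315/16.95 = 5.3097.
At I' = 2047.5: q_1* = 34.5133. Change: 34.5133 − 5.3097 = 29.2035.

Δq_1* = 29.2035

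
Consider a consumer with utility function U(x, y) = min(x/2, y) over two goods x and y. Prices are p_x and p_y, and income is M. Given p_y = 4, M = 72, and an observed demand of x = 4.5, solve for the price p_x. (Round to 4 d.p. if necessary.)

With perfect complements, no substitution: consume in ratio x:y = 2:1.
Budget: p_x·x + p_y·(1/2)·x = M, so (2·p_x + p_y)·x = 2·M.
Demand: x*(p_x,p_y,M) = 2·M/(2·p_x + p_y), y* = M/(2·p_x + p_y).
Set x* = 4.5 in the demand function and solve for p_x: p_x = 14.

p_x = 14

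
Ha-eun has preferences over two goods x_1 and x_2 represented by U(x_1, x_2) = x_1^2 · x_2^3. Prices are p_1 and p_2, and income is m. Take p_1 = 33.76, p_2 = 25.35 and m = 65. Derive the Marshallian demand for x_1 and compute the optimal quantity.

MU_x_1/MU_x_2 = (2·x_2)/(3·x_1); tangency sets this equal to p_1/p_2.
So 2·p_2·x_2 = 3·p_1·x_1; combined with the budget, a share 0.4 of income goes to x_1.
Demand: x_1*(p_1,p_2,m) = 0.4·m/p_1 and x_2* = 0.6·m/p_2.
At p_1=33.76, p_2=25.35, m=65: x_1* = 0.4·65/33.76 = 0.7701.

x_1* = 0.7701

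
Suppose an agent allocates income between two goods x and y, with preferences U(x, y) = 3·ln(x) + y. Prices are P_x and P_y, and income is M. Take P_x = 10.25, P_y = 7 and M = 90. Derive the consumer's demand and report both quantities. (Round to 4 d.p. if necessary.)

MU_x = 3/x, MU_y = 1. Tangency: 3/x = P_x/P_y.
So x*(P_x,P_y) = 3·P_y/P_x, independent of income; and y* = (M − 3·P_y)/P_y.
At the given prices: x* = 3·7/10.25 = 2.0488, and y* = 9.8571.

x* = 2.0488, y* = 9.8571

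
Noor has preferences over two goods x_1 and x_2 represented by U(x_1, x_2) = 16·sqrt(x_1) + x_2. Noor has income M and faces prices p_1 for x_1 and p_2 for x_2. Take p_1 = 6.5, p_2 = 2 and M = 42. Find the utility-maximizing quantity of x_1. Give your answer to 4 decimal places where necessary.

x_1* = 6.0592

MU_x_1 = 8/√x_1, MU_x_2 = 1. Tangency: 8/√x_1 = p_1/p_2.
Solve: √x_1 = 8·p_2/p_1, so x_1*(p_1,p_2) = (8·p_2/p_1)², and x_2* = (M − p_1·x_1*)/p_2.
Plugging in: x_1* = (8·2/6.5)² = 6.0592.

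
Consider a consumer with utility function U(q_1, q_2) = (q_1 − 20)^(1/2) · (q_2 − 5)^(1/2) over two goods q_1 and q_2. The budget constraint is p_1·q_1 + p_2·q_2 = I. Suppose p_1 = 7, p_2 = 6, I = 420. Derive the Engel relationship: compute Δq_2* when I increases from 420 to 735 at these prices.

Let q_1' = q_1−20, q_2' = q_2−5. MRS = q_2'/q_1' = p_1/p_2.
After buying the subsistence bundle (20, 5), a share 0.5 of the remaining income goes to q_1: q_1* = 20 + 0.5·(I − 20p_1 − 5p_2)/p_1.
Discretionary income = 420 − 20·7 − 5·6 = 250; q_2* = 5 + 0.5·250/6 = 25.8333.
At I' = 735: q_2* = 52.0833. Change: 52.0833 − 25.8333 = 26.25.

Δq_2* = 26.25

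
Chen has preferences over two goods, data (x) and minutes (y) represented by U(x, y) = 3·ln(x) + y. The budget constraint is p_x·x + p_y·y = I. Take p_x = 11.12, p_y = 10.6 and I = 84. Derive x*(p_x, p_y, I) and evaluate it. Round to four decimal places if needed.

Set MRS = p_x/p_y: (3/x)/1 = p_x/p_y.
So x*(p_x,p_y) = 3·p_y/p_x, independent of income; and y* = (I − 3·p_y)/p_y.
At the given prices: x* = 3·10.6/11.12 = 2.8597.

x* = 2.8597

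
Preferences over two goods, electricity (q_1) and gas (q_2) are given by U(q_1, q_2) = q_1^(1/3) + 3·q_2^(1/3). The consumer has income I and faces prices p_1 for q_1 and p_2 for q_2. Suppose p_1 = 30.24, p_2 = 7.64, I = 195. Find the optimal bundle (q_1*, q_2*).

MU_q_1 ∝ q_1^(-2/3), MU_q_2 ∝ 3·q_2^(-2/3), so MRS = (1/3)·(q_2/q_1)^(2/3) = p_1/p_2.
Solve for the ratio: q_2/q_1 = [3·p_1/p_2]^(1.5).
Substitute q_2 = (q_2/q_1)·q_1 into the budget: q_1* = I/(p_1 + p_2·(q_2/q_1)).
Numerically q_2/q_1 = 40.918012, so q_1* = 195/(30.24 + 7.64·40.918012) = 0.5688 and q_2* = 40.918012·0.5688 = 23.2724.

q_1* = 0.5688, q_2* = 23.2724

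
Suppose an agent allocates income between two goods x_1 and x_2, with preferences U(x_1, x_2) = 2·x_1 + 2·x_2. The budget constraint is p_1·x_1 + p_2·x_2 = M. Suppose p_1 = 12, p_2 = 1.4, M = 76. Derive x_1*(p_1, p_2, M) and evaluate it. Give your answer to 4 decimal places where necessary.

Perfect substitutes: compare marginal utility per dollar. 2/p_1 vs 2/p_2 → 0.1667 vs 1.4286.
x_2 gives more utility per dollar, so spend all income on x_2: x_2* = M/p_2, x_1* = 0.
Numerically: x_1* = 0, x_2* = 54.2857.

x_1* = 0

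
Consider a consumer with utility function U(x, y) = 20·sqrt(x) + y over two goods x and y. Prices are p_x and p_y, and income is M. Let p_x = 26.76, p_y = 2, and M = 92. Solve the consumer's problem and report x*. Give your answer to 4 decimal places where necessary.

x* = 0.5586

Thus x* = (10·p_y/p_x)² — independent of M — with the rest of income spent on y.
Plugging in: x* = (10·2/26.76)² = 0.5586.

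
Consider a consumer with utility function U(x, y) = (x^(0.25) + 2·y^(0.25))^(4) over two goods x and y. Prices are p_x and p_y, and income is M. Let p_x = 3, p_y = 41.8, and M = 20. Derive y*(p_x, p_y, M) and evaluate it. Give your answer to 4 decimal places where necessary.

From the CES first-order condition, (1/2)·(y/x)^(0.75) = p_x/p_y.
Solve for the ratio: y/x = [2·p_x/p_y]^(4/3).
With the ratio pinned down, the budget gives x* = M/(p_x + p_y·(y/x)) and y* = (y/x)·x*.
Numerically y/x = 0.075157, so x* = 20/(3 + 41.8·0.075157) = 3.2565 and y* = 0.075157·3.2565 = 0.2447.

y* = 0.2447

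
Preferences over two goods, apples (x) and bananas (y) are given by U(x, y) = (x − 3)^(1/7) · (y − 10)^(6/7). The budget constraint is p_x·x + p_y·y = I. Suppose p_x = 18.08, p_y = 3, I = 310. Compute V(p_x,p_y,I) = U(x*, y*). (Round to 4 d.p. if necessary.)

V = 38.6345

MRS = (1/6)·(y−10)/(x−3). Tangency with p_x/p_y gives y−10 = 6·(p_x/p_y)·(x−3).
Substituting into the budget: x* = 3 + 1/7·(I − 3·p_x − 10·p_y)/p_x, and y* = 10 + 6/7·(…)/p_y.
Discretionary income = 310 − 3·18.08 − 10·3 = 225.76; x* = 3 + 1/7·225.76/18.08 = 4.7838; y* = 10 + 6/7·225.76/3 = 74.5029.
Utility at the optimum: U(4.7838, 74.5029) = 38.6345.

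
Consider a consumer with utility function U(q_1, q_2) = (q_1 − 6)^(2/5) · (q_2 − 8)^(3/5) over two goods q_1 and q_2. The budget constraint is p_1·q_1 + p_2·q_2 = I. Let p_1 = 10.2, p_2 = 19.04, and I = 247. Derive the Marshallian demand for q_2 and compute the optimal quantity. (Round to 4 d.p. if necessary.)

q_2* = 9.055

Let q_1' = q_1−6, q_2' = q_2−8. MRS = (2/3)·q_2'/q_1' = p_1/p_2.
After buying the subsistence bundle (6, 8), a share 0.4 of the remaining income goes to q_1: q_1* = 6 + 0.4·(I − 6p_1 − 8p_2)/p_1.
Discretionary income = 247 − 6·10.2 − 8·19.04 = 33.48; q_2* = 8 + 0.6·33.48/19.04 = 9.055.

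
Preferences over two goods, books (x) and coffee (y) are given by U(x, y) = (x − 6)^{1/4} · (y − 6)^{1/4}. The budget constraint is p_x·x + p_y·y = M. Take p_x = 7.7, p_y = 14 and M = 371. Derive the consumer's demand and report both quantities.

x* = 21.6364, y* = 14.6

After buying the subsistence bundle (6, 6), a share 0.5 of the remaining income goes to x: x* = 6 + 0.5·(M − 6p_x − 6p_y)/p_x.
Discretionary income = 371 − 6·7.7 − 6·14 = 240.8; x* = 6 + 0.5·240.8/7.7 = 21.6364; y* = 6 + 0.5·240.8/14 = 14.6.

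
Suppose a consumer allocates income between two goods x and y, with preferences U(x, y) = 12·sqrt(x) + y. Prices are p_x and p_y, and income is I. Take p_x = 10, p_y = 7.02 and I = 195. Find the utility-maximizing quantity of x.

x* = 17.7409

MU_x = 6/√x, MU_y = 1. Tangency: 6/√x = p_x/p_y.
Solve: √x = 6·p_y/p_x, so x*(p_x,p_y) = (6·p_y/p_x)², and y* = (I − p_x·x*)/p_y.
Plugging in: x* = (6·7.02/10)² = 17.7409.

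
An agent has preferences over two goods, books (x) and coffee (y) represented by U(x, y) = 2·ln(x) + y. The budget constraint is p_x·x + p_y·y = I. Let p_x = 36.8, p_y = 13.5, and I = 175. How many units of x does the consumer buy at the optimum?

x* = 0.7337

So x*(p_x,p_y) = 2·p_y/p_x, independent of income; and y* = (I − 2·p_y)/p_y.
At the given prices: x* = 2·13.5/36.8 = 0.7337.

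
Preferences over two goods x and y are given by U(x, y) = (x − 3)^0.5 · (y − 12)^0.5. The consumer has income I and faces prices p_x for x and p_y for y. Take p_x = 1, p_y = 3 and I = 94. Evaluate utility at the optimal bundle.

V = 15.8771

MRS = (y−12)/(x−3). Tangency with p_x/p_y gives y−12 = (p_x/p_y)·(x−3).
After buying the subsistence bundle (3, 12), a share 0.5 of the remaining income goes to x: x* = 3 + 0.5·(I − 3p_x − 12p_y)/p_x.
Discretionary income = 94 − 3·1 − 12·3 = 55; x* = 3 + 0.5·55/1 = 30.5; y* = 12 + 0.5·55/3 = 21.1667.
Utility at the optimum: U(30.5, 21.1667) = 15.8771.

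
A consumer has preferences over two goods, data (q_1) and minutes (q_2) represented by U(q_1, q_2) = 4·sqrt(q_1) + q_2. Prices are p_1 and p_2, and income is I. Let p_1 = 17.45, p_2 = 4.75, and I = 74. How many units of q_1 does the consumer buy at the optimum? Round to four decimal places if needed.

Utility is quasi-linear in q_2; the FOC for q_1 is 2/√q_1 = p_1/p_2.
Solve: √q_1 = 2·p_2/p_1, so q_1*(p_1,p_2) = (2·p_2/p_1)², and q_2* = (I − p_1·q_1*)/p_2.
Plugging in: q_1* = (2·4.75/17.45)² = 0.2964.

q_1* = 0.2964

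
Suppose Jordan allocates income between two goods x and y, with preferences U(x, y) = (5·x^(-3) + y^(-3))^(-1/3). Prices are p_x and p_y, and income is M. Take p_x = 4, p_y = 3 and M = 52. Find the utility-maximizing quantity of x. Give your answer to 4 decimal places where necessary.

MU_x ∝ 5·x^(-4), MU_y ∝ y^(-4), so MRS = 5·(y/x)^(4) = p_x/p_y.
Hence y/x = ((1/5)·p_x/p_y)^(1/(4)), i.e. raised to the 0.25 power.
With the ratio pinned down, the budget gives x* = M/(p_x + p_y·(y/x)) and y* = (y/x)·x*.
Numerically y/x = 0.718608, so x* = 52/(4 + 3·0.718608) = 8.4473.

x* = 8.4473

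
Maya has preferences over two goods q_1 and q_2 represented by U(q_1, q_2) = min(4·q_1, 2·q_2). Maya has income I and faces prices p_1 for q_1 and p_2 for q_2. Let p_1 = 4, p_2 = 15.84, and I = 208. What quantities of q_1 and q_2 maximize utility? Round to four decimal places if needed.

With perfect complements, no substitution: consume in ratio q_1:q_2 = 2:4.
Budget: p_1·q_1 + p_2·2·q_1 = I, so (2·p_1 + 4·p_2)·q_1 = 2·I.
Demand: q_1*(p_1,p_2,I) = 2·I/(2·p_1 + 4·p_2), q_2* = 4·I/(2·p_1 + 4·p_2).
Here 2·4 + 4·15.84 = 71.36, giving q_1* = 5.8296 and q_2* = 11.6592.

q_1* = 5.8296, q_2* = 11.6592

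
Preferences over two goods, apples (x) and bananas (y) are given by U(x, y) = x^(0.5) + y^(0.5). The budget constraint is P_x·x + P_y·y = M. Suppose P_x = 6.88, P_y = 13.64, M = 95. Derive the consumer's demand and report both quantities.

MRS = MU_x/MU_y = (y/x)^(0.5). Set equal to P_x/P_y.
Solve for the ratio: y/x = [P_x/P_y]^(2).
Substitute y = (y/x)·x into the budget: x* = M/(P_x + P_y·(y/x)).
Numerically y/x = 0.254418, so x* = 95/(6.88 + 13.64·0.254418) = 9.1785 and y* = 0.254418·9.1785 = 2.3352.

x* = 9.1785, y* = 2.3352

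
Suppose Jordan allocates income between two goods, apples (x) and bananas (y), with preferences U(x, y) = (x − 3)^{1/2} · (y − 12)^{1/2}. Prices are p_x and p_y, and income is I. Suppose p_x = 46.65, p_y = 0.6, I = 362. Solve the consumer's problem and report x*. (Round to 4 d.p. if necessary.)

Discretionary income = 362 − 3·46.65 − 12·0.6 = 214.85; x* = 3 + 0.5·214.85/46.65 = 5.3028.

x* = 5.3028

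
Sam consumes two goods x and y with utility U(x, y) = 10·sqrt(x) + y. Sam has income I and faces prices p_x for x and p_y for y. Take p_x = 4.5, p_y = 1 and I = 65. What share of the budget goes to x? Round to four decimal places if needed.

MU_x = 5/√x, MU_y = 1. Tangency: 5/√x = p_x/p_y.
Thus x* = (5·p_y/p_x)² — independent of I — with the rest of income spent on y.
Plugging in: x* = (5·1/4.5)² = 1.2346, y* = 59.4444.
Expenditure on x: 4.5·1.2346 = 5.5556; share = 0.0855.

share on x = 0.0855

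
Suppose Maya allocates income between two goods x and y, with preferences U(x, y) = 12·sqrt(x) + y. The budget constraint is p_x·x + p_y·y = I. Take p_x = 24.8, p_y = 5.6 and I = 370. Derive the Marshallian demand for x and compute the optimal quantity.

x* = 1.8356

Utility is quasi-linear in y; the FOC for x is 6/√x = p_x/p_y.
Thus x* = (6·p_y/p_x)² — independent of I — with the rest of income spent on y.
Plugging in: x* = (6·5.6/24.8)² = 1.8356.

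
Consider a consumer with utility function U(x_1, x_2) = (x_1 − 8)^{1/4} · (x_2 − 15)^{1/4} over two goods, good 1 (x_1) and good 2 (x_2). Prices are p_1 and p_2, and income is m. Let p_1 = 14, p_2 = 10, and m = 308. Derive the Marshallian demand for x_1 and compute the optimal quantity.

x_1* = 9.6429

This is Cobb-Douglas in (x_1−8, x_2−15): tangency gives 0.25·p_2·(x_2−15) = 0.25·p_1·(x_1−8).
After buying the subsistence bundle (8, 15), a share 0.5 of the remaining income goes to x_1: x_1* = 8 + 0.5·(m − 8p_1 − 15p_2)/p_1.
Discretionary income = 308 − 8·14 − 15·10 = 46; x_1* = 8 + 0.5·46/14 = 9.6429.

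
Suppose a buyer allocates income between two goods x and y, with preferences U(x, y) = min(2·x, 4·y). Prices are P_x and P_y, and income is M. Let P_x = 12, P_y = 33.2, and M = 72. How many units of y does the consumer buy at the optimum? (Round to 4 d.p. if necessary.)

y* = 1.2587

Here 4·12 + 2·33.2 = 114.4, giving y* = 1.2587.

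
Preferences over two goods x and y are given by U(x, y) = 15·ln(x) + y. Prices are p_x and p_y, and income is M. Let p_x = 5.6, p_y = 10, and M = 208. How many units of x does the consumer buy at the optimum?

x* = 26.7857

Set MRS = p_x/p_y: (15/x)/1 = p_x/p_y.
So x*(p_x,p_y) = 15·p_y/p_x, independent of income; and y* = (M − 15·p_y)/p_y.
At the given prices: x* = 15·10/5.6 = 26.7857.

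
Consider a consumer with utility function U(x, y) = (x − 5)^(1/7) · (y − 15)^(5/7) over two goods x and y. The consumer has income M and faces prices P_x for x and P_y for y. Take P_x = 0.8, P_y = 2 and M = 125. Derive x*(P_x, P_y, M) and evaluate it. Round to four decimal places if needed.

MRS = (1/5)·(y−15)/(x−5). Tangency with P_x/P_y gives y−15 = 5·(P_x/P_y)·(x−5).
Substituting into the budget: x* = 5 + 1/6·(M − 5·P_x − 15·P_y)/P_x, and y* = 15 + 5/6·(…)/P_y.
Discretionary income = 125 − 5·0.8 − 15·2 = 91; x* = 5 + 1/6·91/0.8 = 23.9583.

x* = 23.9583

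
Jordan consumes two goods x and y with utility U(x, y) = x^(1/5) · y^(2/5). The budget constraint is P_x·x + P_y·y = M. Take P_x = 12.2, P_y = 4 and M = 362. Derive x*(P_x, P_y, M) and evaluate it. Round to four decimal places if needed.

x* = 9.8907

MU_x/MU_y = (0.2·y)/(0.4·x); tangency sets this equal to P_x/P_y.
So 0.2·P_y·y = 0.4·P_x·x; combined with the budget, a share 1/3 of income goes to x.
Demand: x*(P_x,P_y,M) = 1/3·M/P_x and y* = 2/3·M/P_y.
At P_x=12.2, P_y=4, M=362: x* = 1/3·362/12.2 = 9.8907.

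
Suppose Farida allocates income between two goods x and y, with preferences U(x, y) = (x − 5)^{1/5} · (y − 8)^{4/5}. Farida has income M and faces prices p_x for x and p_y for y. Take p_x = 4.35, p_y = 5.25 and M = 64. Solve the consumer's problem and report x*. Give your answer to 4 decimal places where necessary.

MRS = (1/4)·(y−8)/(x−5). Tangency with p_x/p_y gives y−8 = 4·(p_x/p_y)·(x−5).
After buying the subsistence bundle (5, 8), a share 0.2 of the remaining income goes to x: x* = 5 + 0.2·(M − 5p_x − 8p_y)/p_x.
Discretionary income = 64 − 5·4.35 − 8·5.25 = 0.25; x* = 5 + 0.2·0.25/4.35 = 5.0115.

x* = 5.0115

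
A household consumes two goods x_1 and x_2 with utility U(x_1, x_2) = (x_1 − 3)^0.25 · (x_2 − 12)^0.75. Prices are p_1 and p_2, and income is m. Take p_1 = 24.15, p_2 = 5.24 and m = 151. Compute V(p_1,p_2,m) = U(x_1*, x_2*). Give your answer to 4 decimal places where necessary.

Discretionary income = 151 − 3·24.15 − 12·5.24 = 15.67; x_1* = 3 + 0.25·15.67/24.15 = 3.1622; x_2* = 12 + 0.75·15.67/5.24 = 14.2428.
Utility at the optimum: U(3.1622, 14.2428) = 1.1631.

V = 1.1631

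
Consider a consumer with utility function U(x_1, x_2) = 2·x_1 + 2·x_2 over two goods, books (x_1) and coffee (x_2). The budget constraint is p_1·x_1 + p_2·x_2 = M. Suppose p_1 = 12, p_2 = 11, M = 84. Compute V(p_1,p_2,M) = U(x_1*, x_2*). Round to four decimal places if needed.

Perfect substitutes: compare marginal utility per dollar. 2/p_1 vs 2/p_2 → 0.1667 vs 0.1818.
x_2 gives more utility per dollar, so spend all income on x_2: x_2* = M/p_2, x_1* = 0.
Numerically: x_1* = 0, x_2* = 7.6364.
Utility at the optimum: U(0, 7.6364) = 15.2727.

V = 15.2727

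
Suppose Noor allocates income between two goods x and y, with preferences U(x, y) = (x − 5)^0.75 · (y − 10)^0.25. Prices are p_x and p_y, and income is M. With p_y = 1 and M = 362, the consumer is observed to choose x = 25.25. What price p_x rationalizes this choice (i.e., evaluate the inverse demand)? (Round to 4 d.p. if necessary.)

MRS = 3·(y−10)/(x−5). Tangency with p_x/p_y gives y−10 = (1/3)·(p_x/p_y)·(x−5).
Substituting into the budget: x* = 5 + 0.75·(M − 5·p_x − 10·p_y)/p_x, and y* = 10 + 0.25·(…)/p_y.
Set x* = 25.25 in the demand function and solve for p_x: p_x = 11.

p_x = 11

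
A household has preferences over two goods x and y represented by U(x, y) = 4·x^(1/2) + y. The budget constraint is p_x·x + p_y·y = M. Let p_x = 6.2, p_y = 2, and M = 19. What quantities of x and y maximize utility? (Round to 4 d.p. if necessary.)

x* = 0.4162, y* = 8.2097

Set MRS = p_x/p_y: 2·x^(−1/2) = p_x/p_y.
Solve: √x = 2·p_y/p_x, so x*(p_x,p_y) = (2·p_y/p_x)², and y* = (M − p_x·x*)/p_y.
Plugging in: x* = (2·2/6.2)² = 0.4162, y* = 8.2097.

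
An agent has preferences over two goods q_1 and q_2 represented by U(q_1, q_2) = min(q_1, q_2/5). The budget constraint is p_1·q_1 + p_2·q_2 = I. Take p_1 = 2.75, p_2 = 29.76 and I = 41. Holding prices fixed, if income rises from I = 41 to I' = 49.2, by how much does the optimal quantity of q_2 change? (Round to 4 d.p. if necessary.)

Δq_2* = 0.2705

With perfect complements, no substitution: consume in ratio q_1:q_2 = 1:5.
Budget: p_1·q_1 + p_2·5·q_1 = I, so (p_1 + 5·p_2)·q_1 = I.
Demand: q_1*(p_1,p_2,I) = I/(p_1 + 5·p_2), q_2* = 5·I/(p_1 + 5·p_2).
Here 2.75 + 5·29.76 = 151.55, giving q_2* = 1.3527.
At I' = 49.2: q_2* = 1.6232. Change: 1.6232 − 1.3527 = 0.2705.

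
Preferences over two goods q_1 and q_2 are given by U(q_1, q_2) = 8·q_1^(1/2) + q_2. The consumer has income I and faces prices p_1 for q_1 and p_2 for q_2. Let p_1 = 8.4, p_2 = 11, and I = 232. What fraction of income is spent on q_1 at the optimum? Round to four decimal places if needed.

MU_q_1 = 4/√q_1, MU_q_2 = 1. Tangency: 4/√q_1 = p_1/p_2.
Solve: √q_1 = 4·p_2/p_1, so q_1*(p_1,p_2) = (4·p_2/p_1)², and q_2* = (I − p_1·q_1*)/p_2.
Plugging in: q_1* = (4·11/8.4)² = 27.4376, q_2* = 0.1385.
Expenditure on q_1: 8.4·27.4376 = 230.4762; share = 0.9934.

share on q_1 = 0.9934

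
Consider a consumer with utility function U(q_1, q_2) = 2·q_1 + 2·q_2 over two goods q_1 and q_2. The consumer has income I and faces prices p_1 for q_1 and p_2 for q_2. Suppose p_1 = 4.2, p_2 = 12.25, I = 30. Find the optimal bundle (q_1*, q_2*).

q_1* = 7.1429, q_2* = 0

Perfect substitutes: compare marginal utility per dollar. 2/p_1 vs 2/p_2 → 0.4762 vs 0.1633.
q_1 gives more utility per dollar, so spend all income on q_1: q_1* = I/p_1, q_2* = 0.
Numerically: q_1* = 7.1429, q_2* = 0.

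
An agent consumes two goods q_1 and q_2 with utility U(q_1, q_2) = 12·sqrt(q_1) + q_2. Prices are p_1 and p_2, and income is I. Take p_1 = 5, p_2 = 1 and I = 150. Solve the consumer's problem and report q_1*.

q_1* = 1.44

Set MRS = p_1/p_2: 6·q_1^(−1/2) = p_1/p_2.
Thus q_1* = (6·p_2/p_1)² — independent of I — with the rest of income spent on q_2.
Plugging in: q_1* = (6·1/5)² = 1.44.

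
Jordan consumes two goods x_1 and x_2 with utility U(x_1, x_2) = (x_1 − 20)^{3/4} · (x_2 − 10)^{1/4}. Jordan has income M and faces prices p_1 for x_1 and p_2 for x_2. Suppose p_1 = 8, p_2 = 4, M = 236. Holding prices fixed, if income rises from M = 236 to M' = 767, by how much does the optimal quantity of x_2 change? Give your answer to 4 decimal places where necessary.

Δx_2* = 33.1875

Let x_1' = x_1−20, x_2' = x_2−10. MRS = 3·x_2'/x_1' = p_1/p_2.
After buying the subsistence bundle (20, 10), a share 0.75 of the remaining income goes to x_1: x_1* = 20 + 0.75·(M − 20p_1 − 10p_2)/p_1.
Discretionary income = 236 − 20·8 − 10·4 = 36; x_2* = 10 + 0.25·36/4 = 12.25.
At M' = 767: x_2* = 45.4375. Change: 45.4375 − 12.25 = 33.1875.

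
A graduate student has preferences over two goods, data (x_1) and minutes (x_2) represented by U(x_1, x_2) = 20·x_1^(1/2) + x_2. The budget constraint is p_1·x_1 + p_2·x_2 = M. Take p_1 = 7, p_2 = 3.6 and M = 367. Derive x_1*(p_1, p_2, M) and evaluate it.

Utility is quasi-linear in x_2; the FOC for x_1 is 10/√x_1 = p_1/p_2.
Solve: √x_1 = 10·p_2/p_1, so x_1*(p_1,p_2) = (10·p_2/p_1)², and x_2* = (M − p_1·x_1*)/p_2.
Plugging in: x_1* = (10·3.6/7)² = 26.449.

x_1* = 26.449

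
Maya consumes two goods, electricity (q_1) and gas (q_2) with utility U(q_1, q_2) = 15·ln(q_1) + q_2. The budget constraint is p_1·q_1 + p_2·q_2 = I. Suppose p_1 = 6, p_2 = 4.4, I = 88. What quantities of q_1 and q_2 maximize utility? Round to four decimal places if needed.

q_1* = 11, q_2* = 5

Set MRS = p_1/p_2: (15/q_1)/1 = p_1/p_2.
So q_1*(p_1,p_2) = 15·p_2/p_1, independent of income; and q_2* = (I − 15·p_2)/p_2.
At the given prices: q_1* = 15·4.4/6 = 11, and q_2* = 5.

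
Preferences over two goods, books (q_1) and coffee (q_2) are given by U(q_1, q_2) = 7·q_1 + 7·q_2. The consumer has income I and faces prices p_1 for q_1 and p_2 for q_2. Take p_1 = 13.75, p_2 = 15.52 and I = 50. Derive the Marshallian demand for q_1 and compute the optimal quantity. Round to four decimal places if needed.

q_1* = 3.6364

Linear utility — the consumer picks whichever good has higher MU/price: 7/13.75 = 0.5091 vs 7/15.52 = 0.451.
q_1 gives more utility per dollar, so spend all income on q_1: q_1* = I/p_1, q_2* = 0.
Numerically: q_1* = 3.6364, q_2* = 0.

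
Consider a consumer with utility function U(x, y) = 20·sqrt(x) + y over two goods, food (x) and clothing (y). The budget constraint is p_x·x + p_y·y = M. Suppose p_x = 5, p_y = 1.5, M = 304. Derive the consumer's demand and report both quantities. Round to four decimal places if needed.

MU_x = 10/√x, MU_y = 1. Tangency: 10/√x = p_x/p_y.
Solve: √x = 10·p_y/p_x, so x*(p_x,p_y) = (10·p_y/p_x)², and y* = (M − p_x·x*)/p_y.
Plugging in: x* = (10·1.5/5)² = 9, y* = 172.6667.

x* = 9, y* = 172.6667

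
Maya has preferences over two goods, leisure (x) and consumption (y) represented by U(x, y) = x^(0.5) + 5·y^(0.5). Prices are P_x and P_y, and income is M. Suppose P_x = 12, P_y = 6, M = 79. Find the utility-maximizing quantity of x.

x* = 0.1291

With the ratio pinned down, the budget gives x* = M/(P_x + P_y·(y/x)) and y* = (y/x)·x*.
Numerically y/x = 100, so x* = 79/(12 + 6·100) = 0.1291.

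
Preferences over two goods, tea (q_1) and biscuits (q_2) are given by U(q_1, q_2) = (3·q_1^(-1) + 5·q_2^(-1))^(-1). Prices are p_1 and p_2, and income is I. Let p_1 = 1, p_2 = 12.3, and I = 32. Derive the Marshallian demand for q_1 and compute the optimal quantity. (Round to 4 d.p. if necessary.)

q_1* = 5.789

Numerically q_2/q_1 = 0.368105, so q_1* = 32/(1 + 12.3·0.368105) = 5.789.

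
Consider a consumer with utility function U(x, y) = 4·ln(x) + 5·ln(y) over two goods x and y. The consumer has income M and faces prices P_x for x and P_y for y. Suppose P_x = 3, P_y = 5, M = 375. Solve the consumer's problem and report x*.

Tangency: MRS = (4/5)·y/x = P_x/P_y.
So 4·P_y·y = 5·P_x·x; combined with the budget, a share 4/9 of income goes to x.
Demand: x*(P_x,P_y,M) = 4/9·M/P_x and y* = 5/9·M/P_y.
At P_x=3, P_y=5, M=375: x* = 4/9·375/3 = 55.5556.

x* = 55.5556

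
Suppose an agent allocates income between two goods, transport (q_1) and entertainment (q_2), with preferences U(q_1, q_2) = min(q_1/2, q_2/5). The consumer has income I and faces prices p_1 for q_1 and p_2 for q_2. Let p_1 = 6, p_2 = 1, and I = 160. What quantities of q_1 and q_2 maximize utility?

q_1* = 18.8235, q_2* = 47.0588

Leontief preferences: the optimum is at the kink where q_1/2 = q_2/5, i.e. q_2 = (5/2)·q_1.
Budget: p_1·q_1 + p_2·(5/2)·q_1 = I, so (2·p_1 + 5·p_2)·q_1 = 2·I.
Demand: q_1*(p_1,p_2,I) = 2·I/(2·p_1 + 5·p_2), q_2* = 5·I/(2·p_1 + 5·p_2).
Here 2·6 + 5·1 = 17, giving q_1* = 18.8235 and q_2* = 47.0588.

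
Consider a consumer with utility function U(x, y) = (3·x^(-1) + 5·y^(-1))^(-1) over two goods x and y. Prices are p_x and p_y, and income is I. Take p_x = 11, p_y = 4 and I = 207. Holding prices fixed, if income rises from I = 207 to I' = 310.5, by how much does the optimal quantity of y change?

Δy* = 11.3262

MRS = MU_x/MU_y = (3/5)·(y/x)^(2). Set equal to p_x/p_y.
Solve for the ratio: y/x = [(5/3)·p_x/p_y]^(0.5).
Substitute y = (y/x)·x into the budget: x* = I/(p_x + p_y·(y/x)).
Numerically y/x = 2.140872, so x* = 207/(11 + 4·2.140872) = 10.5809 and y* = 2.140872·10.5809 = 22.6524.
At I' = 310.5: y* = 33.9786. Change: 33.9786 − 22.6524 = 11.3262.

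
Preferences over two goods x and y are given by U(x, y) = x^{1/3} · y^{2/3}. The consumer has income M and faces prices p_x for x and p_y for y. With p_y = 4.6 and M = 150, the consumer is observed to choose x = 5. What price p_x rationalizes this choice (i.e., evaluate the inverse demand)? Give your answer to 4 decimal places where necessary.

Tangency: MRS = (1/2)·y/x = p_x/p_y.
Rearranging, p_y·y = 2·p_x·x. Substituting into the budget gives p_x·x·(1 + 2) = M.
Demand: x*(p_x,p_y,M) = 1/3·M/p_x and y* = 2/3·M/p_y.
Set x* = 5 in the demand function and solve for p_x: p_x = 10.

p_x = 10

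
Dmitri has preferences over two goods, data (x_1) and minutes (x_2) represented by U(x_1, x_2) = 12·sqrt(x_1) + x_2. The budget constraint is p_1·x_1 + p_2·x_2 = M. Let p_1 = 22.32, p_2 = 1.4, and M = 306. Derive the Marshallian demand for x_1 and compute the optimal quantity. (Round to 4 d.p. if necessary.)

Set MRS = p_1/p_2: 6·x_1^(−1/2) = p_1/p_2.
Solve: √x_1 = 6·p_2/p_1, so x_1*(p_1,p_2) = (6·p_2/p_1)², and x_2* = (M − p_1·x_1*)/p_2.
Plugging in: x_1* = (6·1.4/22.32)² = 0.1416.

x_1* = 0.1416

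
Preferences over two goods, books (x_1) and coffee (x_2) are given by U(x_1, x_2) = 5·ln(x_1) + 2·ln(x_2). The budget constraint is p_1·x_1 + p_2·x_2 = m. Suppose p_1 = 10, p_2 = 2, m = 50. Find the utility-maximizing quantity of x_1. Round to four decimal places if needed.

x_1* = 3.5714

Tangency: MRS = (5/2)·x_2/x_1 = p_1/p_2.
Rearranging, p_2·x_2 = (2/5)·p_1·x_1. Substituting into the budget gives p_1·x_1·(1 + (2/5)) = m.
Demand: x_1*(p_1,p_2,m) = 5/7·m/p_1 and x_2* = 2/7·m/p_2.
At p_1=10, p_2=2, m=50: x_1* = 5/7·50/10 = 3.5714.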